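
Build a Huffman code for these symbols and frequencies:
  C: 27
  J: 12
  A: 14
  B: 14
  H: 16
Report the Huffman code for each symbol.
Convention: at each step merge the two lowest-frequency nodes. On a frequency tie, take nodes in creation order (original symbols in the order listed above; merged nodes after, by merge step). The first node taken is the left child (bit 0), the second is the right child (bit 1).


Huffman tree construction:
Step 1: Merge J(12) + A(14) = 26
Step 2: Merge B(14) + H(16) = 30
Step 3: Merge (J+A)(26) + C(27) = 53
Step 4: Merge (B+H)(30) + ((J+A)+C)(53) = 83
Read each symbol's code off the tree from the root (left child = 0, right child = 1).

Codes:
  C: 11 (length 2)
  J: 100 (length 3)
  A: 101 (length 3)
  B: 00 (length 2)
  H: 01 (length 2)
Average code length: 192/83 = 2.3133 bits/symbol


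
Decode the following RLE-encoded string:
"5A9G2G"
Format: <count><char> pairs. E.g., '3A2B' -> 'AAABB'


Expanding each <count><char> pair:
  5A -> 'AAAAA'
  9G -> 'GGGGGGGGG'
  2G -> 'GG'

Decoded = AAAAAGGGGGGGGGGG


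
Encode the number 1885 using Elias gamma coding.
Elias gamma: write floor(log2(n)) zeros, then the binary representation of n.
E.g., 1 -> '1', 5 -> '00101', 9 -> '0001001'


num_bits = floor(log2(1885)) + 1 = 11
leading_zeros = num_bits - 1 = 10
binary(1885) = 11101011101

Elias gamma(1885) = '0000000000' + '11101011101' = 000000000011101011101 (21 bits)


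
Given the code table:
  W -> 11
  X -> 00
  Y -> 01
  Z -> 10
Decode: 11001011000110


Decoding:
11 -> W
00 -> X
10 -> Z
11 -> W
00 -> X
01 -> Y
10 -> Z


Result: WXZWXYZ


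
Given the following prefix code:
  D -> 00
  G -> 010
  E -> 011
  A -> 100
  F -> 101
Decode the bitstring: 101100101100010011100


Decoding step by step:
Bits 101 -> F
Bits 100 -> A
Bits 101 -> F
Bits 100 -> A
Bits 010 -> G
Bits 011 -> E
Bits 100 -> A


Decoded message: FAFAGEA


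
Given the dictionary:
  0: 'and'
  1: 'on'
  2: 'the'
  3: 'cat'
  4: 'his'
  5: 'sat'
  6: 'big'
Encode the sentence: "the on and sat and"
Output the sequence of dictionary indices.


Look up each word in the dictionary:
  'the' -> 2
  'on' -> 1
  'and' -> 0
  'sat' -> 5
  'and' -> 0

Encoded: [2, 1, 0, 5, 0]


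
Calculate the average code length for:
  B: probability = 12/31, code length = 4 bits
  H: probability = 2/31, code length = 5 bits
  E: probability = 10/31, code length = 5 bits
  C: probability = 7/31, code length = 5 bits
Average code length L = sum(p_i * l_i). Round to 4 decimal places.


Weighted contributions p_i * l_i:
  B: (12/31) * 4 = 48/31
  H: (2/31) * 5 = 10/31
  E: (10/31) * 5 = 50/31
  C: (7/31) * 5 = 35/31
Sum = (48 + 10 + 50 + 35)/31 = 143/31

L = 143/31 = 4.6129 bits/symbol


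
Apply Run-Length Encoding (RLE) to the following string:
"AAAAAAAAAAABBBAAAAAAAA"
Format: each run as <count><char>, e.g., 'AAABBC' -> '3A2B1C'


Scanning runs left to right:
  i=0: run of 'A' x 11 -> '11A'
  i=11: run of 'B' x 3 -> '3B'
  i=14: run of 'A' x 8 -> '8A'

RLE = 11A3B8A


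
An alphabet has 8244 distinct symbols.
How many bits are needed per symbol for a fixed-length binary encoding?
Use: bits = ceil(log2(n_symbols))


log2(8244) = 13.0091
Bracket: 2^13 = 8192 < 8244 <= 2^14 = 16384
So ceil(log2(8244)) = 14

bits = ceil(log2(8244)) = ceil(13.0091) = 14 bits


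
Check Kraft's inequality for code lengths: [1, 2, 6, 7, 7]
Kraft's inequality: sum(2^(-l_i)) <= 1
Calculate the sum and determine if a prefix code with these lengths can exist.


Sum = 2^(-1) + 2^(-2) + 2^(-6) + 2^(-7) + 2^(-7)
    = 0.5 + 0.25 + 0.015625 + 0.0078125 + 0.0078125
    = 100/128 = 0.78125
Since 0.78125 <= 1, Kraft's inequality IS satisfied.
A prefix code with these lengths CAN exist.

Kraft sum = 0.78125. Satisfied.


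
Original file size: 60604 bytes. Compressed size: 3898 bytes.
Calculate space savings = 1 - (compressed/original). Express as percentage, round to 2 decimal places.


ratio = compressed/original = 3898/60604 = 0.064319
savings = 1 - ratio = 1 - 0.064319 = 0.935681
as a percentage: 0.935681 * 100 = 93.57%

Space savings = 1 - 3898/60604 = 93.57%


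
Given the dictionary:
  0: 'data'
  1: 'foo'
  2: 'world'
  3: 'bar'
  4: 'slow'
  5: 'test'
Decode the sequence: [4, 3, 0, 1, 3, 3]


Look up each index in the dictionary:
  4 -> 'slow'
  3 -> 'bar'
  0 -> 'data'
  1 -> 'foo'
  3 -> 'bar'
  3 -> 'bar'

Decoded: "slow bar data foo bar bar"


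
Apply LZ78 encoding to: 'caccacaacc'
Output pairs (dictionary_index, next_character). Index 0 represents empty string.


LZ78 encoding steps:
Dictionary: {0: ''}
Step 1: w='' (idx 0), next='c' -> output (0, 'c'), add 'c' as idx 1
Step 2: w='' (idx 0), next='a' -> output (0, 'a'), add 'a' as idx 2
Step 3: w='c' (idx 1), next='c' -> output (1, 'c'), add 'cc' as idx 3
Step 4: w='a' (idx 2), next='c' -> output (2, 'c'), add 'ac' as idx 4
Step 5: w='a' (idx 2), next='a' -> output (2, 'a'), add 'aa' as idx 5
Step 6: w='cc' (idx 3), end of input -> output (3, '')


Encoded: [(0, 'c'), (0, 'a'), (1, 'c'), (2, 'c'), (2, 'a'), (3, '')]


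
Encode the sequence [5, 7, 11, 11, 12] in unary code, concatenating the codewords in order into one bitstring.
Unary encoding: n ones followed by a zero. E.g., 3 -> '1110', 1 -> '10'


Encode each number as n ones followed by a terminating 0:
  5 -> 111110 (6 bits)
  7 -> 11111110 (8 bits)
  11 -> 111111111110 (12 bits)
  11 -> 111111111110 (12 bits)
  12 -> 1111111111110 (13 bits)
Total length = 6 + 8 + 12 + 12 + 13 = 51 bits.

Unary([5, 7, 11, 11, 12]) = 111110111111101111111111101111111111101111111111110 (51 bits)


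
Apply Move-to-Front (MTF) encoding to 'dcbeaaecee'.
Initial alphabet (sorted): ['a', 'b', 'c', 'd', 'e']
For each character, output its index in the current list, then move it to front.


MTF encoding:
'd': index 3 in ['a', 'b', 'c', 'd', 'e'] -> ['d', 'a', 'b', 'c', 'e']
'c': index 3 in ['d', 'a', 'b', 'c', 'e'] -> ['c', 'd', 'a', 'b', 'e']
'b': index 3 in ['c', 'd', 'a', 'b', 'e'] -> ['b', 'c', 'd', 'a', 'e']
'e': index 4 in ['b', 'c', 'd', 'a', 'e'] -> ['e', 'b', 'c', 'd', 'a']
'a': index 4 in ['e', 'b', 'c', 'd', 'a'] -> ['a', 'e', 'b', 'c', 'd']
'a': index 0 in ['a', 'e', 'b', 'c', 'd'] -> ['a', 'e', 'b', 'c', 'd']
'e': index 1 in ['a', 'e', 'b', 'c', 'd'] -> ['e', 'a', 'b', 'c', 'd']
'c': index 3 in ['e', 'a', 'b', 'c', 'd'] -> ['c', 'e', 'a', 'b', 'd']
'e': index 1 in ['c', 'e', 'a', 'b', 'd'] -> ['e', 'c', 'a', 'b', 'd']
'e': index 0 in ['e', 'c', 'a', 'b', 'd'] -> ['e', 'c', 'a', 'b', 'd']


Output: [3, 3, 3, 4, 4, 0, 1, 3, 1, 0]


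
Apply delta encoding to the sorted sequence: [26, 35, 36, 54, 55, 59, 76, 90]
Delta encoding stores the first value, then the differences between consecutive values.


First value: 26
Deltas:
  35 - 26 = 9
  36 - 35 = 1
  54 - 36 = 18
  55 - 54 = 1
  59 - 55 = 4
  76 - 59 = 17
  90 - 76 = 14


Delta encoded: [26, 9, 1, 18, 1, 4, 17, 14]


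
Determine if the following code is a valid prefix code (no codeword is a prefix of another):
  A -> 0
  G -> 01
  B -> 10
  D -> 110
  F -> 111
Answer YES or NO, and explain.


Checking each pair (does one codeword prefix another?):
  A='0' vs G='01': prefix -- VIOLATION

NO -- this is NOT a valid prefix code. A (0) is a prefix of G (01).


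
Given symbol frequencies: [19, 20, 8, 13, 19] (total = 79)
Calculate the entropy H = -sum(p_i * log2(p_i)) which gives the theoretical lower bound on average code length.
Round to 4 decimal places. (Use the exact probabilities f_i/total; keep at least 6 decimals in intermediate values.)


Per-symbol terms -p_i * log2(p_i) with p_i = f_i/79:
  p = 19/79 = 0.240506: log2(p) = -2.055853, -p*log2(p) = 0.494446
  p = 20/79 = 0.253165: log2(p) = -1.981853, -p*log2(p) = 0.501735
  p = 8/79 = 0.101266: log2(p) = -3.303781, -p*log2(p) = 0.334560
  p = 13/79 = 0.164557: log2(p) = -2.603341, -p*log2(p) = 0.428398
  p = 19/79 = 0.240506: log2(p) = -2.055853, -p*log2(p) = 0.494446
H = 0.494446 + 0.501735 + 0.334560 + 0.428398 + 0.494446 = 2.253585

H = 2.2536 bits/symbol


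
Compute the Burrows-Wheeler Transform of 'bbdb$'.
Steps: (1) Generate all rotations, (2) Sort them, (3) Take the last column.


Rotations (sorted):
  0: $bbdb -> last char: b
  1: b$bbd -> last char: d
  2: bbdb$ -> last char: $
  3: bdb$b -> last char: b
  4: db$bb -> last char: b


BWT = bd$bb


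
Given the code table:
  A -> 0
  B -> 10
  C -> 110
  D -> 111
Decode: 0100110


Decoding:
0 -> A
10 -> B
0 -> A
110 -> C


Result: ABAC


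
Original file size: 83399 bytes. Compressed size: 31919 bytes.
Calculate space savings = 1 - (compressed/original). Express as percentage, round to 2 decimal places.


ratio = compressed/original = 31919/83399 = 0.382726
savings = 1 - ratio = 1 - 0.382726 = 0.617274
as a percentage: 0.617274 * 100 = 61.73%

Space savings = 1 - 31919/83399 = 61.73%


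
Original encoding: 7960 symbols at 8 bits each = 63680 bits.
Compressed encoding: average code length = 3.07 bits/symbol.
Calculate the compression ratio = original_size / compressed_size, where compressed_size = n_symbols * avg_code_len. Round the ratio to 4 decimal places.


original_size = n_symbols * orig_bits = 7960 * 8 = 63680 bits
compressed_size = n_symbols * avg_code_len = 7960 * 3.07 = 24437.2 bits
ratio = original_size / compressed_size = 63680 / 24437.2 = 2.6059

Compression ratio = 2.6059


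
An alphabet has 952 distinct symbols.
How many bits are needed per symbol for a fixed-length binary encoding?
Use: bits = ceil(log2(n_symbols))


log2(952) = 9.8948
Bracket: 2^9 = 512 < 952 <= 2^10 = 1024
So ceil(log2(952)) = 10

bits = ceil(log2(952)) = ceil(9.8948) = 10 bits


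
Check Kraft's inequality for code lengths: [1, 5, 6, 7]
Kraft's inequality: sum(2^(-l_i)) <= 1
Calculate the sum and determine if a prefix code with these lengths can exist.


Sum = 2^(-1) + 2^(-5) + 2^(-6) + 2^(-7)
    = 0.5 + 0.03125 + 0.015625 + 0.0078125
    = 71/128 = 0.5546875
Since 0.5546875 <= 1, Kraft's inequality IS satisfied.
A prefix code with these lengths CAN exist.

Kraft sum = 0.5546875. Satisfied.


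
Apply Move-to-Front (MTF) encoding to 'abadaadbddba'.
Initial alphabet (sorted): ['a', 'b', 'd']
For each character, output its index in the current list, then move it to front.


MTF encoding:
'a': index 0 in ['a', 'b', 'd'] -> ['a', 'b', 'd']
'b': index 1 in ['a', 'b', 'd'] -> ['b', 'a', 'd']
'a': index 1 in ['b', 'a', 'd'] -> ['a', 'b', 'd']
'd': index 2 in ['a', 'b', 'd'] -> ['d', 'a', 'b']
'a': index 1 in ['d', 'a', 'b'] -> ['a', 'd', 'b']
'a': index 0 in ['a', 'd', 'b'] -> ['a', 'd', 'b']
'd': index 1 in ['a', 'd', 'b'] -> ['d', 'a', 'b']
'b': index 2 in ['d', 'a', 'b'] -> ['b', 'd', 'a']
'd': index 1 in ['b', 'd', 'a'] -> ['d', 'b', 'a']
'd': index 0 in ['d', 'b', 'a'] -> ['d', 'b', 'a']
'b': index 1 in ['d', 'b', 'a'] -> ['b', 'd', 'a']
'a': index 2 in ['b', 'd', 'a'] -> ['a', 'b', 'd']


Output: [0, 1, 1, 2, 1, 0, 1, 2, 1, 0, 1, 2]


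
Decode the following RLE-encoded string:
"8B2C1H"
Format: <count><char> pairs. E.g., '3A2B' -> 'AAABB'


Expanding each <count><char> pair:
  8B -> 'BBBBBBBB'
  2C -> 'CC'
  1H -> 'H'

Decoded = BBBBBBBBCCH


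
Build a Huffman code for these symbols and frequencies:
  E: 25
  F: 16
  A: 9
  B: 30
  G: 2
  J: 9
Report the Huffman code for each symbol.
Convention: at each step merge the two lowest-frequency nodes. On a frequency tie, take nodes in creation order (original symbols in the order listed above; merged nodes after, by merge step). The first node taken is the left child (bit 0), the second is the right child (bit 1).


Huffman tree construction:
Step 1: Merge G(2) + A(9) = 11
Step 2: Merge J(9) + (G+A)(11) = 20
Step 3: Merge F(16) + (J+(G+A))(20) = 36
Step 4: Merge E(25) + B(30) = 55
Step 5: Merge (F+(J+(G+A)))(36) + (E+B)(55) = 91
Read each symbol's code off the tree from the root (left child = 0, right child = 1).

Codes:
  E: 10 (length 2)
  F: 00 (length 2)
  A: 0111 (length 4)
  B: 11 (length 2)
  G: 0110 (length 4)
  J: 010 (length 3)
Average code length: 213/91 = 2.3407 bits/symbol


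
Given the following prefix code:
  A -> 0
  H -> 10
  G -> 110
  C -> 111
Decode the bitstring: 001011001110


Decoding step by step:
Bits 0 -> A
Bits 0 -> A
Bits 10 -> H
Bits 110 -> G
Bits 0 -> A
Bits 111 -> C
Bits 0 -> A


Decoded message: AAHGACA


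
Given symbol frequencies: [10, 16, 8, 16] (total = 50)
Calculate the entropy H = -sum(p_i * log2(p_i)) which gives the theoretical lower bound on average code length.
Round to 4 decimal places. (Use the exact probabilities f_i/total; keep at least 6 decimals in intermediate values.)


Per-symbol terms -p_i * log2(p_i) with p_i = f_i/50:
  p = 10/50 = 0.200000: log2(p) = -2.321928, -p*log2(p) = 0.464386
  p = 16/50 = 0.320000: log2(p) = -1.643856, -p*log2(p) = 0.526034
  p = 8/50 = 0.160000: log2(p) = -2.643856, -p*log2(p) = 0.423017
  p = 16/50 = 0.320000: log2(p) = -1.643856, -p*log2(p) = 0.526034
H = 0.464386 + 0.526034 + 0.423017 + 0.526034 = 1.939471

H = 1.9395 bits/symbol


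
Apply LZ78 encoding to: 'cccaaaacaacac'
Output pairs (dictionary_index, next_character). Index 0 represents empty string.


LZ78 encoding steps:
Dictionary: {0: ''}
Step 1: w='' (idx 0), next='c' -> output (0, 'c'), add 'c' as idx 1
Step 2: w='c' (idx 1), next='c' -> output (1, 'c'), add 'cc' as idx 2
Step 3: w='' (idx 0), next='a' -> output (0, 'a'), add 'a' as idx 3
Step 4: w='a' (idx 3), next='a' -> output (3, 'a'), add 'aa' as idx 4
Step 5: w='a' (idx 3), next='c' -> output (3, 'c'), add 'ac' as idx 5
Step 6: w='aa' (idx 4), next='c' -> output (4, 'c'), add 'aac' as idx 6
Step 7: w='ac' (idx 5), end of input -> output (5, '')


Encoded: [(0, 'c'), (1, 'c'), (0, 'a'), (3, 'a'), (3, 'c'), (4, 'c'), (5, '')]


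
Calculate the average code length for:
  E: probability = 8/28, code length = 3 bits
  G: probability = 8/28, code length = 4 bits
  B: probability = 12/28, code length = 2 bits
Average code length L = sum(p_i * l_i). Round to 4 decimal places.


Weighted contributions p_i * l_i:
  E: (8/28) * 3 = 24/28
  G: (8/28) * 4 = 32/28
  B: (12/28) * 2 = 24/28
Sum = (24 + 32 + 24)/28 = 80/28

L = 80/28 = 2.8571 bits/symbol


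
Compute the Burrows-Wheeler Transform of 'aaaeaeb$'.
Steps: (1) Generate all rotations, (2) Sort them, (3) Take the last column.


Rotations (sorted):
  0: $aaaeaeb -> last char: b
  1: aaaeaeb$ -> last char: $
  2: aaeaeb$a -> last char: a
  3: aeaeb$aa -> last char: a
  4: aeb$aaae -> last char: e
  5: b$aaaeae -> last char: e
  6: eaeb$aaa -> last char: a
  7: eb$aaaea -> last char: a


BWT = b$aaeeaa


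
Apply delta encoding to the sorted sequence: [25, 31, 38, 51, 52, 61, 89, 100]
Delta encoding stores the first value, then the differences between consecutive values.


First value: 25
Deltas:
  31 - 25 = 6
  38 - 31 = 7
  51 - 38 = 13
  52 - 51 = 1
  61 - 52 = 9
  89 - 61 = 28
  100 - 89 = 11


Delta encoded: [25, 6, 7, 13, 1, 9, 28, 11]


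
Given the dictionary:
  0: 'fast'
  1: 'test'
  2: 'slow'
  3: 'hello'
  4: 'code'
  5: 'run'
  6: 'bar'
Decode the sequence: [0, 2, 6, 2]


Look up each index in the dictionary:
  0 -> 'fast'
  2 -> 'slow'
  6 -> 'bar'
  2 -> 'slow'

Decoded: "fast slow bar slow"


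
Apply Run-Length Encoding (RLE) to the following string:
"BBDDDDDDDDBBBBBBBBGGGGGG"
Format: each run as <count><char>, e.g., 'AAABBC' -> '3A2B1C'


Scanning runs left to right:
  i=0: run of 'B' x 2 -> '2B'
  i=2: run of 'D' x 8 -> '8D'
  i=10: run of 'B' x 8 -> '8B'
  i=18: run of 'G' x 6 -> '6G'

RLE = 2B8D8B6G


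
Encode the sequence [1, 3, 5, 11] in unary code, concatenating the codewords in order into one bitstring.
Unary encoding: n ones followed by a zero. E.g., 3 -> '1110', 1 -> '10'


Encode each number as n ones followed by a terminating 0:
  1 -> 10 (2 bits)
  3 -> 1110 (4 bits)
  5 -> 111110 (6 bits)
  11 -> 111111111110 (12 bits)
Total length = 2 + 4 + 6 + 12 = 24 bits.

Unary([1, 3, 5, 11]) = 101110111110111111111110 (24 bits)


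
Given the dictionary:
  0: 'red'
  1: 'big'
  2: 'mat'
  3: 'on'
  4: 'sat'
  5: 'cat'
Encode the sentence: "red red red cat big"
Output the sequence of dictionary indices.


Look up each word in the dictionary:
  'red' -> 0
  'red' -> 0
  'red' -> 0
  'cat' -> 5
  'big' -> 1

Encoded: [0, 0, 0, 5, 1]


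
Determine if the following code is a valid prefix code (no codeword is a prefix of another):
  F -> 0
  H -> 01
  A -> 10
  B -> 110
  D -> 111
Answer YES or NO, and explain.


Checking each pair (does one codeword prefix another?):
  F='0' vs H='01': prefix -- VIOLATION

NO -- this is NOT a valid prefix code. F (0) is a prefix of H (01).


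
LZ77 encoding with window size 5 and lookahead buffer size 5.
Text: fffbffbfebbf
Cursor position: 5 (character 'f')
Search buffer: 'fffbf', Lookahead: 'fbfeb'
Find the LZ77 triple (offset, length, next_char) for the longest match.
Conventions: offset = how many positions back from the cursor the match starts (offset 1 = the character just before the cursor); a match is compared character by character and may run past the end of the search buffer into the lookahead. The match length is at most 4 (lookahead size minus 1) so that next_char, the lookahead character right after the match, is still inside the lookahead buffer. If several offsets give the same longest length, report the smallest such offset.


Try each offset into the search buffer:
  offset=1 (pos 4, char 'f'): match length 1
  offset=2 (pos 3, char 'b'): match length 0
  offset=3 (pos 2, char 'f'): match length 3
  offset=4 (pos 1, char 'f'): match length 1
  offset=5 (pos 0, char 'f'): match length 1
Longest match has length 3 at offset 3.
next_char = character at position 5 + 3 = 8 -> 'e'

Best match: offset=3, length=3 (matching 'fbf' starting at position 2)
LZ77 triple: (3, 3, 'e')


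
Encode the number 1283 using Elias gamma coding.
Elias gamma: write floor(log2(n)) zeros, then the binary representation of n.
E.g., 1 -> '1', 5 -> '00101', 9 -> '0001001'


num_bits = floor(log2(1283)) + 1 = 11
leading_zeros = num_bits - 1 = 10
binary(1283) = 10100000011

Elias gamma(1283) = '0000000000' + '10100000011' = 000000000010100000011 (21 bits)


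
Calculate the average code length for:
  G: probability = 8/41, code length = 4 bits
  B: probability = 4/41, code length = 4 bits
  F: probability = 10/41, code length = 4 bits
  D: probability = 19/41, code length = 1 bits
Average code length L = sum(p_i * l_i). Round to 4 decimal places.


Weighted contributions p_i * l_i:
  G: (8/41) * 4 = 32/41
  B: (4/41) * 4 = 16/41
  F: (10/41) * 4 = 40/41
  D: (19/41) * 1 = 19/41
Sum = (32 + 16 + 40 + 19)/41 = 107/41

L = 107/41 = 2.6098 bits/symbol


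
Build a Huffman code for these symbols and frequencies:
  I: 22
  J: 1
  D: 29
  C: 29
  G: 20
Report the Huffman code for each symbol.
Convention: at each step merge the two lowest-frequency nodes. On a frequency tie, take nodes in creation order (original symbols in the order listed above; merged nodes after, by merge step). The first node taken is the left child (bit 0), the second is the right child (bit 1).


Huffman tree construction:
Step 1: Merge J(1) + G(20) = 21
Step 2: Merge (J+G)(21) + I(22) = 43
Step 3: Merge D(29) + C(29) = 58
Step 4: Merge ((J+G)+I)(43) + (D+C)(58) = 101
Read each symbol's code off the tree from the root (left child = 0, right child = 1).

Codes:
  I: 01 (length 2)
  J: 000 (length 3)
  D: 10 (length 2)
  C: 11 (length 2)
  G: 001 (length 3)
Average code length: 223/101 = 2.2079 bits/symbol


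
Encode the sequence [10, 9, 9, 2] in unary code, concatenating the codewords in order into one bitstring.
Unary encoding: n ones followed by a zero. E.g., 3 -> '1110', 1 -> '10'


Encode each number as n ones followed by a terminating 0:
  10 -> 11111111110 (11 bits)
  9 -> 1111111110 (10 bits)
  9 -> 1111111110 (10 bits)
  2 -> 110 (3 bits)
Total length = 11 + 10 + 10 + 3 = 34 bits.

Unary([10, 9, 9, 2]) = 1111111111011111111101111111110110 (34 bits)


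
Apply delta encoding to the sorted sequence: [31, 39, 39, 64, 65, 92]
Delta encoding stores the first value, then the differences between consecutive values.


First value: 31
Deltas:
  39 - 31 = 8
  39 - 39 = 0
  64 - 39 = 25
  65 - 64 = 1
  92 - 65 = 27


Delta encoded: [31, 8, 0, 25, 1, 27]


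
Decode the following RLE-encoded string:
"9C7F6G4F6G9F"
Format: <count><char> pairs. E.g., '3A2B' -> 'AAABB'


Expanding each <count><char> pair:
  9C -> 'CCCCCCCCC'
  7F -> 'FFFFFFF'
  6G -> 'GGGGGG'
  4F -> 'FFFF'
  6G -> 'GGGGGG'
  9F -> 'FFFFFFFFF'

Decoded = CCCCCCCCCFFFFFFFGGGGGGFFFFGGGGGGFFFFFFFFF


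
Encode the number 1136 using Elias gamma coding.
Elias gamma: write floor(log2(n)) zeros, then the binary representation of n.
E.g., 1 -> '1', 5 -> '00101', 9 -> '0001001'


num_bits = floor(log2(1136)) + 1 = 11
leading_zeros = num_bits - 1 = 10
binary(1136) = 10001110000

Elias gamma(1136) = '0000000000' + '10001110000' = 000000000010001110000 (21 bits)


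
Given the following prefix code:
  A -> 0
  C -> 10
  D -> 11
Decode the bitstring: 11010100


Decoding step by step:
Bits 11 -> D
Bits 0 -> A
Bits 10 -> C
Bits 10 -> C
Bits 0 -> A


Decoded message: DACCA


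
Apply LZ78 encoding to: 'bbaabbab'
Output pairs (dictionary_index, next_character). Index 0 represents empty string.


LZ78 encoding steps:
Dictionary: {0: ''}
Step 1: w='' (idx 0), next='b' -> output (0, 'b'), add 'b' as idx 1
Step 2: w='b' (idx 1), next='a' -> output (1, 'a'), add 'ba' as idx 2
Step 3: w='' (idx 0), next='a' -> output (0, 'a'), add 'a' as idx 3
Step 4: w='b' (idx 1), next='b' -> output (1, 'b'), add 'bb' as idx 4
Step 5: w='a' (idx 3), next='b' -> output (3, 'b'), add 'ab' as idx 5


Encoded: [(0, 'b'), (1, 'a'), (0, 'a'), (1, 'b'), (3, 'b')]


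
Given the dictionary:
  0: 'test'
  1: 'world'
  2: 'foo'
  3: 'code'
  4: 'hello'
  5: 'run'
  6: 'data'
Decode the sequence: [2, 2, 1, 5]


Look up each index in the dictionary:
  2 -> 'foo'
  2 -> 'foo'
  1 -> 'world'
  5 -> 'run'

Decoded: "foo foo world run"


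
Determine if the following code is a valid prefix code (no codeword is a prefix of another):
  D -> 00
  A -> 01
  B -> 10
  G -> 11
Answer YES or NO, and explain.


Checking each pair (does one codeword prefix another?):
  D='00' vs A='01': no prefix
  D='00' vs B='10': no prefix
  D='00' vs G='11': no prefix
  A='01' vs D='00': no prefix
  A='01' vs B='10': no prefix
  A='01' vs G='11': no prefix
  B='10' vs D='00': no prefix
  B='10' vs A='01': no prefix
  B='10' vs G='11': no prefix
  G='11' vs D='00': no prefix
  G='11' vs A='01': no prefix
  G='11' vs B='10': no prefix
No violation found over all pairs.

YES -- this is a valid prefix code. No codeword is a prefix of any other codeword.


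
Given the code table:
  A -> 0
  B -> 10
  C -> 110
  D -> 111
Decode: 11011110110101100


Decoding:
110 -> C
111 -> D
10 -> B
110 -> C
10 -> B
110 -> C
0 -> A


Result: CDBCBCA


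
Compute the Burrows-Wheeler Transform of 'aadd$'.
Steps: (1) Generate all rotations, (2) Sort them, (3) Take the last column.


Rotations (sorted):
  0: $aadd -> last char: d
  1: aadd$ -> last char: $
  2: add$a -> last char: a
  3: d$aad -> last char: d
  4: dd$aa -> last char: a


BWT = d$ada


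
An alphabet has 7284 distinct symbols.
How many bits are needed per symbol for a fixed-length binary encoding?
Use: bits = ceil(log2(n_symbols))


log2(7284) = 12.8305
Bracket: 2^12 = 4096 < 7284 <= 2^13 = 8192
So ceil(log2(7284)) = 13

bits = ceil(log2(7284)) = ceil(12.8305) = 13 bits


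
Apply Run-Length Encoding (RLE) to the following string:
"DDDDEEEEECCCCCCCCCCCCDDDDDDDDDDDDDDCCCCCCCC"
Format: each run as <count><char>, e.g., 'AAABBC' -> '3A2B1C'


Scanning runs left to right:
  i=0: run of 'D' x 4 -> '4D'
  i=4: run of 'E' x 5 -> '5E'
  i=9: run of 'C' x 12 -> '12C'
  i=21: run of 'D' x 14 -> '14D'
  i=35: run of 'C' x 8 -> '8C'

RLE = 4D5E12C14D8C


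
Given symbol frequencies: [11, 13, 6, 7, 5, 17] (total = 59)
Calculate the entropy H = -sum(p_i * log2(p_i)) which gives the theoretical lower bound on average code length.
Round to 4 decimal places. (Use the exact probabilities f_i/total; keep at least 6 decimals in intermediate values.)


Per-symbol terms -p_i * log2(p_i) with p_i = f_i/59:
  p = 11/59 = 0.186441: log2(p) = -2.423211, -p*log2(p) = 0.451785
  p = 13/59 = 0.220339: log2(p) = -2.182203, -p*log2(p) = 0.480824
  p = 6/59 = 0.101695: log2(p) = -3.297681, -p*log2(p) = 0.335357
  p = 7/59 = 0.118644: log2(p) = -3.075288, -p*log2(p) = 0.364865
  p = 5/59 = 0.084746: log2(p) = -3.560715, -p*log2(p) = 0.301756
  p = 17/59 = 0.288136: log2(p) = -1.795180, -p*log2(p) = 0.517255
H = 0.451785 + 0.480824 + 0.335357 + 0.364865 + 0.301756 + 0.517255 = 2.451842

H = 2.4518 bits/symbol


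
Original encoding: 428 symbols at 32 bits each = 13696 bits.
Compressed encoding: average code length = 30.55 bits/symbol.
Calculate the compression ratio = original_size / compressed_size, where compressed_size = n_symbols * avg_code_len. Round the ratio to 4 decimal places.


original_size = n_symbols * orig_bits = 428 * 32 = 13696 bits
compressed_size = n_symbols * avg_code_len = 428 * 30.55 = 13075.4 bits
ratio = original_size / compressed_size = 13696 / 13075.4 = 1.0475

Compression ratio = 1.0475


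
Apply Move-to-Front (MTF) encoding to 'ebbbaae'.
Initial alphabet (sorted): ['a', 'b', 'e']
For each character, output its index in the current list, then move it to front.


MTF encoding:
'e': index 2 in ['a', 'b', 'e'] -> ['e', 'a', 'b']
'b': index 2 in ['e', 'a', 'b'] -> ['b', 'e', 'a']
'b': index 0 in ['b', 'e', 'a'] -> ['b', 'e', 'a']
'b': index 0 in ['b', 'e', 'a'] -> ['b', 'e', 'a']
'a': index 2 in ['b', 'e', 'a'] -> ['a', 'b', 'e']
'a': index 0 in ['a', 'b', 'e'] -> ['a', 'b', 'e']
'e': index 2 in ['a', 'b', 'e'] -> ['e', 'a', 'b']


Output: [2, 2, 0, 0, 2, 0, 2]


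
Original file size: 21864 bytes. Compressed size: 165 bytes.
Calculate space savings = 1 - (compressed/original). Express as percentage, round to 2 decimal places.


ratio = compressed/original = 165/21864 = 0.007547
savings = 1 - ratio = 1 - 0.007547 = 0.992453
as a percentage: 0.992453 * 100 = 99.25%

Space savings = 1 - 165/21864 = 99.25%


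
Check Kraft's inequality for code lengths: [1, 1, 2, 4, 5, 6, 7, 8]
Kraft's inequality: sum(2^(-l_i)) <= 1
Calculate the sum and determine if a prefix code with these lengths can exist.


Sum = 2^(-1) + 2^(-1) + 2^(-2) + 2^(-4) + 2^(-5) + 2^(-6) + 2^(-7) + 2^(-8)
    = 0.5 + 0.5 + 0.25 + 0.0625 + 0.03125 + 0.015625 + 0.0078125 + 0.00390625
    = 351/256 = 1.37109375
Since 1.37109375 > 1, Kraft's inequality is NOT satisfied.
A prefix code with these lengths CANNOT exist.

Kraft sum = 1.37109375. Not satisfied.


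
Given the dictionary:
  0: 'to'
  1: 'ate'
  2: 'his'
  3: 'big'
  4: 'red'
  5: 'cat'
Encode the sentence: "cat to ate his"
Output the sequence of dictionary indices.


Look up each word in the dictionary:
  'cat' -> 5
  'to' -> 0
  'ate' -> 1
  'his' -> 2

Encoded: [5, 0, 1, 2]


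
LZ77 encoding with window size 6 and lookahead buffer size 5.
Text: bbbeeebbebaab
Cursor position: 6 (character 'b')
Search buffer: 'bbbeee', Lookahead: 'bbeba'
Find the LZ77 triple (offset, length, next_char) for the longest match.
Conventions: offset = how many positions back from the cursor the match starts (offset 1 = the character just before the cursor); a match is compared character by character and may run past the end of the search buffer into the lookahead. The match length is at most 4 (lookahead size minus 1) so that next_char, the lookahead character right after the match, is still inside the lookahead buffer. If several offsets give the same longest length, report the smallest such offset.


Try each offset into the search buffer:
  offset=1 (pos 5, char 'e'): match length 0
  offset=2 (pos 4, char 'e'): match length 0
  offset=3 (pos 3, char 'e'): match length 0
  offset=4 (pos 2, char 'b'): match length 1
  offset=5 (pos 1, char 'b'): match length 3
  offset=6 (pos 0, char 'b'): match length 2
Longest match has length 3 at offset 5.
next_char = character at position 6 + 3 = 9 -> 'b'

Best match: offset=5, length=3 (matching 'bbe' starting at position 1)
LZ77 triple: (5, 3, 'b')


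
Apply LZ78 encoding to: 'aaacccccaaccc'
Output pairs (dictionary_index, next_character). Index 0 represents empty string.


LZ78 encoding steps:
Dictionary: {0: ''}
Step 1: w='' (idx 0), next='a' -> output (0, 'a'), add 'a' as idx 1
Step 2: w='a' (idx 1), next='a' -> output (1, 'a'), add 'aa' as idx 2
Step 3: w='' (idx 0), next='c' -> output (0, 'c'), add 'c' as idx 3
Step 4: w='c' (idx 3), next='c' -> output (3, 'c'), add 'cc' as idx 4
Step 5: w='cc' (idx 4), next='a' -> output (4, 'a'), add 'cca' as idx 5
Step 6: w='a' (idx 1), next='c' -> output (1, 'c'), add 'ac' as idx 6
Step 7: w='cc' (idx 4), end of input -> output (4, '')


Encoded: [(0, 'a'), (1, 'a'), (0, 'c'), (3, 'c'), (4, 'a'), (1, 'c'), (4, '')]


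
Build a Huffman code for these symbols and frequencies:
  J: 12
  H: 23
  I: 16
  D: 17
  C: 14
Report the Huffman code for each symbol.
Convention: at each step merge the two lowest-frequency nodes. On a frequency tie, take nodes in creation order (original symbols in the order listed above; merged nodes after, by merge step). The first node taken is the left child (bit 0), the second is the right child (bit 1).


Huffman tree construction:
Step 1: Merge J(12) + C(14) = 26
Step 2: Merge I(16) + D(17) = 33
Step 3: Merge H(23) + (J+C)(26) = 49
Step 4: Merge (I+D)(33) + (H+(J+C))(49) = 82
Read each symbol's code off the tree from the root (left child = 0, right child = 1).

Codes:
  J: 110 (length 3)
  H: 10 (length 2)
  I: 00 (length 2)
  D: 01 (length 2)
  C: 111 (length 3)
Average code length: 190/82 = 2.3171 bits/symbol


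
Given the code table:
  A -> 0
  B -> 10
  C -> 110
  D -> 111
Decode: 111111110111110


Decoding:
111 -> D
111 -> D
110 -> C
111 -> D
110 -> C


Result: DDCDC


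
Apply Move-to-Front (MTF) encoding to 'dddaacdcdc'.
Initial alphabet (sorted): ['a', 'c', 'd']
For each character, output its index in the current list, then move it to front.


MTF encoding:
'd': index 2 in ['a', 'c', 'd'] -> ['d', 'a', 'c']
'd': index 0 in ['d', 'a', 'c'] -> ['d', 'a', 'c']
'd': index 0 in ['d', 'a', 'c'] -> ['d', 'a', 'c']
'a': index 1 in ['d', 'a', 'c'] -> ['a', 'd', 'c']
'a': index 0 in ['a', 'd', 'c'] -> ['a', 'd', 'c']
'c': index 2 in ['a', 'd', 'c'] -> ['c', 'a', 'd']
'd': index 2 in ['c', 'a', 'd'] -> ['d', 'c', 'a']
'c': index 1 in ['d', 'c', 'a'] -> ['c', 'd', 'a']
'd': index 1 in ['c', 'd', 'a'] -> ['d', 'c', 'a']
'c': index 1 in ['d', 'c', 'a'] -> ['c', 'd', 'a']


Output: [2, 0, 0, 1, 0, 2, 2, 1, 1, 1]


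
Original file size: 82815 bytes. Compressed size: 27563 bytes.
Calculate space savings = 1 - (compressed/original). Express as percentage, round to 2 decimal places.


ratio = compressed/original = 27563/82815 = 0.332826
savings = 1 - ratio = 1 - 0.332826 = 0.667174
as a percentage: 0.667174 * 100 = 66.72%

Space savings = 1 - 27563/82815 = 66.72%


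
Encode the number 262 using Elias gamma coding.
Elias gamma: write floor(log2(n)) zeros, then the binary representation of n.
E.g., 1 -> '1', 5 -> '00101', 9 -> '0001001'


num_bits = floor(log2(262)) + 1 = 9
leading_zeros = num_bits - 1 = 8
binary(262) = 100000110

Elias gamma(262) = '00000000' + '100000110' = 00000000100000110 (17 bits)


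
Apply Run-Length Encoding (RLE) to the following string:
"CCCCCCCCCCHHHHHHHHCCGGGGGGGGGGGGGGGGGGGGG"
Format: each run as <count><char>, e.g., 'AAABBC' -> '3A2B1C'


Scanning runs left to right:
  i=0: run of 'C' x 10 -> '10C'
  i=10: run of 'H' x 8 -> '8H'
  i=18: run of 'C' x 2 -> '2C'
  i=20: run of 'G' x 21 -> '21G'

RLE = 10C8H2C21G


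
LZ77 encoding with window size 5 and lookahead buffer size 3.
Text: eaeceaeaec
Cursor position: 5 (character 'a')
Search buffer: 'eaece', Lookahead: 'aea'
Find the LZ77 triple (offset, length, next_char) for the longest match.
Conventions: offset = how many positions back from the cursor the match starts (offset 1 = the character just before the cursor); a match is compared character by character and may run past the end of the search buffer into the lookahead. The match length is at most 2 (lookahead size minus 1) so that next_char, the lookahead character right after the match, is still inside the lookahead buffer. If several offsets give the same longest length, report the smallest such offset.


Try each offset into the search buffer:
  offset=1 (pos 4, char 'e'): match length 0
  offset=2 (pos 3, char 'c'): match length 0
  offset=3 (pos 2, char 'e'): match length 0
  offset=4 (pos 1, char 'a'): match length 2
  offset=5 (pos 0, char 'e'): match length 0
Longest match has length 2 at offset 4.
next_char = character at position 5 + 2 = 7 -> 'a'

Best match: offset=4, length=2 (matching 'ae' starting at position 1)
LZ77 triple: (4, 2, 'a')


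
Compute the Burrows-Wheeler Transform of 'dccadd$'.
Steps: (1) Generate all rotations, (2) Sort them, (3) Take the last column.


Rotations (sorted):
  0: $dccadd -> last char: d
  1: add$dcc -> last char: c
  2: cadd$dc -> last char: c
  3: ccadd$d -> last char: d
  4: d$dccad -> last char: d
  5: dccadd$ -> last char: $
  6: dd$dcca -> last char: a


BWT = dccdd$a


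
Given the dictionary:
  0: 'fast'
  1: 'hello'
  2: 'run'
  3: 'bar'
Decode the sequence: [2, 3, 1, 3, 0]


Look up each index in the dictionary:
  2 -> 'run'
  3 -> 'bar'
  1 -> 'hello'
  3 -> 'bar'
  0 -> 'fast'

Decoded: "run bar hello bar fast"


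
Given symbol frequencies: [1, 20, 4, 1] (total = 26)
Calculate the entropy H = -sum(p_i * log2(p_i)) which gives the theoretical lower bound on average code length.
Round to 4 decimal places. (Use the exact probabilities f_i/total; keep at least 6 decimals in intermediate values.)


Per-symbol terms -p_i * log2(p_i) with p_i = f_i/26:
  p = 1/26 = 0.038462: log2(p) = -4.700440, -p*log2(p) = 0.180786
  p = 20/26 = 0.769231: log2(p) = -0.378512, -p*log2(p) = 0.291163
  p = 4/26 = 0.153846: log2(p) = -2.700440, -p*log2(p) = 0.415452
  p = 1/26 = 0.038462: log2(p) = -4.700440, -p*log2(p) = 0.180786
H = 0.180786 + 0.291163 + 0.415452 + 0.180786 = 1.068187

H = 1.0682 bits/symbol


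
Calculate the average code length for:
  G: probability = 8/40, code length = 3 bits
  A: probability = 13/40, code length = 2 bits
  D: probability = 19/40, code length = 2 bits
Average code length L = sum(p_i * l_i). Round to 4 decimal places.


Weighted contributions p_i * l_i:
  G: (8/40) * 3 = 24/40
  A: (13/40) * 2 = 26/40
  D: (19/40) * 2 = 38/40
Sum = (24 + 26 + 38)/40 = 88/40

L = 88/40 = 2.2000 bits/symbol


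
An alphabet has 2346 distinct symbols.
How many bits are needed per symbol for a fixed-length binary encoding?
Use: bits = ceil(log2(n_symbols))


log2(2346) = 11.196
Bracket: 2^11 = 2048 < 2346 <= 2^12 = 4096
So ceil(log2(2346)) = 12

bits = ceil(log2(2346)) = ceil(11.196) = 12 bits


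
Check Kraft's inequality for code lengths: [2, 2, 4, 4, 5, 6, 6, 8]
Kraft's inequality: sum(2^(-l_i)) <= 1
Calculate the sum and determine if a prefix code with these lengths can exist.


Sum = 2^(-2) + 2^(-2) + 2^(-4) + 2^(-4) + 2^(-5) + 2^(-6) + 2^(-6) + 2^(-8)
    = 0.25 + 0.25 + 0.0625 + 0.0625 + 0.03125 + 0.015625 + 0.015625 + 0.00390625
    = 177/256 = 0.69140625
Since 0.69140625 <= 1, Kraft's inequality IS satisfied.
A prefix code with these lengths CAN exist.

Kraft sum = 0.69140625. Satisfied.


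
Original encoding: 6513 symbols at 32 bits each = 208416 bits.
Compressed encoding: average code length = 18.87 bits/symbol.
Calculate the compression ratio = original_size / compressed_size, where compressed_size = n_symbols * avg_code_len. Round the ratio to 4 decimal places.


original_size = n_symbols * orig_bits = 6513 * 32 = 208416 bits
compressed_size = n_symbols * avg_code_len = 6513 * 18.87 = 122900.31 bits
ratio = original_size / compressed_size = 208416 / 122900.31 = 1.6958

Compression ratio = 1.6958


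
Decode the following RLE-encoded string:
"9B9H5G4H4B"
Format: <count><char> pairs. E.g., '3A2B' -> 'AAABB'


Expanding each <count><char> pair:
  9B -> 'BBBBBBBBB'
  9H -> 'HHHHHHHHH'
  5G -> 'GGGGG'
  4H -> 'HHHH'
  4B -> 'BBBB'

Decoded = BBBBBBBBBHHHHHHHHHGGGGGHHHHBBBB


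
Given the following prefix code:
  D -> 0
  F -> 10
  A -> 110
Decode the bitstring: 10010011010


Decoding step by step:
Bits 10 -> F
Bits 0 -> D
Bits 10 -> F
Bits 0 -> D
Bits 110 -> A
Bits 10 -> F


Decoded message: FDFDAF


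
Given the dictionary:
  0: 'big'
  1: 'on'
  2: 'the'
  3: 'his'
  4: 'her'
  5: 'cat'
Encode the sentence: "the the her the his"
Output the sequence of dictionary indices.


Look up each word in the dictionary:
  'the' -> 2
  'the' -> 2
  'her' -> 4
  'the' -> 2
  'his' -> 3

Encoded: [2, 2, 4, 2, 3]


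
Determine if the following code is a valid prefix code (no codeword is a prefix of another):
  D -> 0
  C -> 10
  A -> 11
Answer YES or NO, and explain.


Checking each pair (does one codeword prefix another?):
  D='0' vs C='10': no prefix
  D='0' vs A='11': no prefix
  C='10' vs D='0': no prefix
  C='10' vs A='11': no prefix
  A='11' vs D='0': no prefix
  A='11' vs C='10': no prefix
No violation found over all pairs.

YES -- this is a valid prefix code. No codeword is a prefix of any other codeword.


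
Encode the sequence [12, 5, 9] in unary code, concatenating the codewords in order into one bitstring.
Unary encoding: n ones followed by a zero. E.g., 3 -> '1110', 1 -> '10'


Encode each number as n ones followed by a terminating 0:
  12 -> 1111111111110 (13 bits)
  5 -> 111110 (6 bits)
  9 -> 1111111110 (10 bits)
Total length = 13 + 6 + 10 = 29 bits.

Unary([12, 5, 9]) = 11111111111101111101111111110 (29 bits)


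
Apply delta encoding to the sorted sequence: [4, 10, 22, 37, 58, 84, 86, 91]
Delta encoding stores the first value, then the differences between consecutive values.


First value: 4
Deltas:
  10 - 4 = 6
  22 - 10 = 12
  37 - 22 = 15
  58 - 37 = 21
  84 - 58 = 26
  86 - 84 = 2
  91 - 86 = 5


Delta encoded: [4, 6, 12, 15, 21, 26, 2, 5]


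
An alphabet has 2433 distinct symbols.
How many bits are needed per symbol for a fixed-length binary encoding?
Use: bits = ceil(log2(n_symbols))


log2(2433) = 11.2485
Bracket: 2^11 = 2048 < 2433 <= 2^12 = 4096
So ceil(log2(2433)) = 12

bits = ceil(log2(2433)) = ceil(11.2485) = 12 bits


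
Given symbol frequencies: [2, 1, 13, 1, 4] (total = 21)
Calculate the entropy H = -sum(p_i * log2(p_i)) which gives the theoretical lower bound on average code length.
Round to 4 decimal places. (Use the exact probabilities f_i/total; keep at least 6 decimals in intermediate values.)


Per-symbol terms -p_i * log2(p_i) with p_i = f_i/21:
  p = 2/21 = 0.095238: log2(p) = -3.392317, -p*log2(p) = 0.323078
  p = 1/21 = 0.047619: log2(p) = -4.392317, -p*log2(p) = 0.209158
  p = 13/21 = 0.619048: log2(p) = -0.691878, -p*log2(p) = 0.428305
  p = 1/21 = 0.047619: log2(p) = -4.392317, -p*log2(p) = 0.209158
  p = 4/21 = 0.190476: log2(p) = -2.392317, -p*log2(p) = 0.455680
H = 0.323078 + 0.209158 + 0.428305 + 0.209158 + 0.455680 = 1.625379

H = 1.6254 bits/symbol


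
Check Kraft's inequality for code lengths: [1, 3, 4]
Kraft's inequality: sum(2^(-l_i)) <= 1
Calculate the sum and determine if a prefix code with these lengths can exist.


Sum = 2^(-1) + 2^(-3) + 2^(-4)
    = 0.5 + 0.125 + 0.0625
    = 11/16 = 0.6875
Since 0.6875 <= 1, Kraft's inequality IS satisfied.
A prefix code with these lengths CAN exist.

Kraft sum = 0.6875. Satisfied.


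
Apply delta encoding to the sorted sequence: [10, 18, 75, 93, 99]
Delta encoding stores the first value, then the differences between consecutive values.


First value: 10
Deltas:
  18 - 10 = 8
  75 - 18 = 57
  93 - 75 = 18
  99 - 93 = 6


Delta encoded: [10, 8, 57, 18, 6]


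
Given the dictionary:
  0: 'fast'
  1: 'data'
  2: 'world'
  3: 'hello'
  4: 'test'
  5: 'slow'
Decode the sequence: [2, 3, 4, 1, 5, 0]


Look up each index in the dictionary:
  2 -> 'world'
  3 -> 'hello'
  4 -> 'test'
  1 -> 'data'
  5 -> 'slow'
  0 -> 'fast'

Decoded: "world hello test data slow fast"
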